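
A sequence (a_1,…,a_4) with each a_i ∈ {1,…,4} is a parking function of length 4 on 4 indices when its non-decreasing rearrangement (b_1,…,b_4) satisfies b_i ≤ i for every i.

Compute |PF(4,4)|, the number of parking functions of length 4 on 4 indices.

125

Count = (4−4+1)·(4+1)^(4−1) = 1·125 = 125 [KW]
E.g. (3,2,3,1) → sorted (1,2,3,3): b_i ≤ i ∀i, a PF.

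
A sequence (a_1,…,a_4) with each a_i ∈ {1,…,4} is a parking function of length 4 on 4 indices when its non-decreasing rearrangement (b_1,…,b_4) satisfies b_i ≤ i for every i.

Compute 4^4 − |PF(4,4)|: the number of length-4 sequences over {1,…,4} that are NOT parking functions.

|PF(4,4)| = (5−4)·5^(4−1) = 1 · 125 = 125 [KW]
One tuple (1,4,4,4) → sorted (1,4,4,4): b_2=4>2, not a PF.
So 256 − 125 = 131 fail.

131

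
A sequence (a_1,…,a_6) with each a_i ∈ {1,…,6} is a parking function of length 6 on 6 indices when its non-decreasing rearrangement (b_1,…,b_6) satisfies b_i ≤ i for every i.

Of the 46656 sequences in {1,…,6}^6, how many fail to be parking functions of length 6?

29849

Count = (6−6+1)·(6+1)^(6−1) = 1×16807 = 16807 [KW]
One tuple (2,5,2,4,4,5) → sorted (2,2,4,4,5,5): b_1=2>1, not a PF.
6^6 − 16807 = 46656 − 16807 = 29849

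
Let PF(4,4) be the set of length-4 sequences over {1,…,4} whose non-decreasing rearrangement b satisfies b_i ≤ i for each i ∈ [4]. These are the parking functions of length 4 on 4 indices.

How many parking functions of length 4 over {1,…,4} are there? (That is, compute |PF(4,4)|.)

#PF = (5−4)·5^(4−1) = 1 · 125 = 125
Example (4,2,1,3) → sorted (1,2,3,4): b_i ≤ i ∀i, a PF.

125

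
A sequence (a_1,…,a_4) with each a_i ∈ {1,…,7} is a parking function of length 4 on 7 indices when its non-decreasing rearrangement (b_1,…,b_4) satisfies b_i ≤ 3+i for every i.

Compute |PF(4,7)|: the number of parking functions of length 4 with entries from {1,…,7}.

2048

Count = (8−4)·8^(4−1) = 4 · 512 = 2048 [KW]
Example (1,3,2,7) → sorted (1,2,3,7): b_i ≤ 3+i ∀i, a PF.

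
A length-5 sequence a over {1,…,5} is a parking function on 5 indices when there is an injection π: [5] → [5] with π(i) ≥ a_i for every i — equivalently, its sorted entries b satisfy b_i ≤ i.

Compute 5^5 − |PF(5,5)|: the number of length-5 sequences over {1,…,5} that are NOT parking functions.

|PF(5,5)| = (5+1−5)·(5+1)^{5−1} = 1 · 1296 = 1296
E.g. (5,4,4,1,4) → sorted (1,4,4,4,5): b_2=4>2, not a PF.
5^5 − 1296 = 3125 − 1296 = 1829

1829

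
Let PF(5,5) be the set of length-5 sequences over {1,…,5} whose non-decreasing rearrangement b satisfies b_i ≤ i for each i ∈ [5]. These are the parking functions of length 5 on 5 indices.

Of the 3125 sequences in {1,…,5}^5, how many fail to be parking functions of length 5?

|PF| = (5+1−5)·(5+1)^{5−1} = 1 · 1296 = 1296 (Pollak)
Example (4,5,4,1,5) → sorted (1,4,4,5,5): b_2=4>2, not a PF.
5^5 − 1296 = 3125 − 1296 = 1829

1829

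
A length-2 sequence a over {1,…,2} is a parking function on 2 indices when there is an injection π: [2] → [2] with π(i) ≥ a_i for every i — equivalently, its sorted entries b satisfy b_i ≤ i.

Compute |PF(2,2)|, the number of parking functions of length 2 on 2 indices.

|PF(2,2)| = (2−2+1)·(2+1)^(2−1) = 1×3 = 3 (Konheim–Weiss)
E.g. (2,1) → sorted (1,2): b_i ≤ i ∀i, a PF.

3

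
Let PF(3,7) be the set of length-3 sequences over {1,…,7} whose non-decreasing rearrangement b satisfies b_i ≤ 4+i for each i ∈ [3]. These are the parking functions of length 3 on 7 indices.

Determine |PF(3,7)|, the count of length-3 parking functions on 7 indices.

320

|PF| = (7+1−3)·(7+1)^{3−1} = 5×64 = 320 (Konheim–Weiss)
Example (6,3,2) → sorted (2,3,6): b_i ≤ 4+i ∀i, a PF.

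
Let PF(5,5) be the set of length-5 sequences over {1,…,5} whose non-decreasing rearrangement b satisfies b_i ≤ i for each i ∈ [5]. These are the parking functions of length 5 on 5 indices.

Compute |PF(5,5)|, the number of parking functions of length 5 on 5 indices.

1296

#PF = 1·6^4 = 1·1296 = 1296 (Pollak)
E.g. (1,1,1,2,4) → sorted (1,1,1,2,4): b_i ≤ i ∀i, a PF.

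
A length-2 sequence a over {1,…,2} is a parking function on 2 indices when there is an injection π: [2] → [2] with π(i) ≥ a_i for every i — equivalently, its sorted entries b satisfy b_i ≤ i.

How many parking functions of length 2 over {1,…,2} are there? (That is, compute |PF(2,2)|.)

|PF(2,2)| = (3−2)·3^(2−1) = 1×3 = 3 [KW]
E.g. (1,1) → sorted (1,1): b_i ≤ i ∀i, a PF.

3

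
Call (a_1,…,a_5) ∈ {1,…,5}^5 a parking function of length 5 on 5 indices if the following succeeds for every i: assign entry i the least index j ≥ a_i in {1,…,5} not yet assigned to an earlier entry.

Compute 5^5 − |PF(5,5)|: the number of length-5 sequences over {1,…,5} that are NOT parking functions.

1829

|PF| = (6−5)·6^(5−1) = 1×1296 = 1296 (Pollak)
One tuple (3,2,3,5,5) → sorted (2,3,3,5,5): b_1=2>1, not a PF.
Total 3125; non-PF = 3125−1296 = 1829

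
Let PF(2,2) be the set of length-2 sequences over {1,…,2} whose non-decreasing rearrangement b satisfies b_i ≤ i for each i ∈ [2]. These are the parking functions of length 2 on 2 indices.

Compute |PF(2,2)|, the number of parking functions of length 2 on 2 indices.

Count = 1·3^1 = 1×3 = 3
One tuple (1,2) → sorted (1,2): b_i ≤ i ∀i, a PF.

3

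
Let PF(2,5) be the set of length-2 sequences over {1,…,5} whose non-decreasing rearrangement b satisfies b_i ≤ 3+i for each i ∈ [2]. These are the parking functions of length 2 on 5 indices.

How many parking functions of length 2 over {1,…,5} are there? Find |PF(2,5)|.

Count = (5−2+1)·(5+1)^(2−1) = 4×6 = 24
E.g. (2,1) → sorted (1,2): b_i ≤ 3+i ∀i, a PF.

24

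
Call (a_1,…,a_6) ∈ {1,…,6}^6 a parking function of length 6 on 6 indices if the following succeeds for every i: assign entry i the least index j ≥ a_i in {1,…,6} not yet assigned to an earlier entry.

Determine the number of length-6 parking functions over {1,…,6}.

|PF(6,6)| = 1·7^5 = 1 · 16807 = 16807
One tuple (3,6,1,3,4,1) → sorted (1,1,3,3,4,6): b_i ≤ i ∀i, a PF.

16807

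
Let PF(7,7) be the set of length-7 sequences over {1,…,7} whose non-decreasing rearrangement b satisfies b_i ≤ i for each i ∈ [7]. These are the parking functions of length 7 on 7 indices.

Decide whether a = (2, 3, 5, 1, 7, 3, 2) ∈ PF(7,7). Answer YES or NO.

YES

Rearranged: b = (1, 2, 2, 3, 3, 5, 7).
  b_1=1 ≤ 1
  b_2=2 ≤ 2
  b_3=2 ≤ 3
  b_4=3 ≤ 4
  b_5=3 ≤ 5
  b_6=5 ≤ 6
  b_7=7 ≤ 7
All bounds hold ⇒ YES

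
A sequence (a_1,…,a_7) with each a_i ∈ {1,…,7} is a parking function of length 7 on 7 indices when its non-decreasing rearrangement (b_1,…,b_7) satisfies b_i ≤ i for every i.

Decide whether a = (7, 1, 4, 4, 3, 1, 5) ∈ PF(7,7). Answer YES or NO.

YES

Rearranged: b = (1, 1, 3, 4, 4, 5, 7).
  b_1=1 ≤ 1
  b_2=1 ≤ 2
  b_3=3 ≤ 3
  b_4=4 ≤ 4
  b_5=4 ≤ 5
  b_6=5 ≤ 6
  b_7=7 ≤ 7
All bounds hold ⇒ YES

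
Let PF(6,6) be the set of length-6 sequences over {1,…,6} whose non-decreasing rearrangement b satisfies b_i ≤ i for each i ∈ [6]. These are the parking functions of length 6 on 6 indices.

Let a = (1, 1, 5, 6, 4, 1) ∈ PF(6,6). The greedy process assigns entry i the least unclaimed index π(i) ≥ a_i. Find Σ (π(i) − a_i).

3

Σπ = 21 ({1..6} each once); Σa = 1+1+5+6+4+1 = 18; disp = 21−18 = 3.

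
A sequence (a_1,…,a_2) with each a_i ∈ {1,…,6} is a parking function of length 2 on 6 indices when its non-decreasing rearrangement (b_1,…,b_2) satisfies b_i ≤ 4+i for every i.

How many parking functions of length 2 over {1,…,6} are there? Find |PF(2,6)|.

35

|PF| = (7−2)·7^(2−1) = 5·7 = 35 (Konheim–Weiss)
One tuple (6,1) → sorted (1,6): b_i ≤ 4+i ∀i, a PF.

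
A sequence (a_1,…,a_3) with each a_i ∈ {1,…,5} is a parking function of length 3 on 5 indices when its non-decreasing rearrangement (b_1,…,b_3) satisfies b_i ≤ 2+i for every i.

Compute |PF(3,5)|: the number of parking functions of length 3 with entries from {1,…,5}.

108

|PF(3,5)| = (5−3+1)·(5+1)^(3−1) = 3·36 = 108
Example (2,1,1) → sorted (1,1,2): b_i ≤ 2+i ∀i, a PF.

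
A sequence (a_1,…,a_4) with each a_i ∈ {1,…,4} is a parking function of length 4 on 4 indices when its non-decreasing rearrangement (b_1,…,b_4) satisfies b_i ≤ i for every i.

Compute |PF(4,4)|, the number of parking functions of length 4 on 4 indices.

|PF| = (4+1−4)·(4+1)^{4−1} = 1 · 125 = 125 (Konheim–Weiss)
One tuple (1,2,4,1) → sorted (1,1,2,4): b_i ≤ i ∀i, a PF.

125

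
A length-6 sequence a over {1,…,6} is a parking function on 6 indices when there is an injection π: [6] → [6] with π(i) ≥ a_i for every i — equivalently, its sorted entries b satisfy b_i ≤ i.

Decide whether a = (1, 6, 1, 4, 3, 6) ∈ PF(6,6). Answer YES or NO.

NO

Rearranged: b = (1, 1, 3, 4, 6, 6).
  b_1=1 ≤ 1
  b_2=1 ≤ 2
  b_3=3 ≤ 3
  b_4=4 ≤ 4
  b_5=6 > 5
  fails at i=5 ⇒ NO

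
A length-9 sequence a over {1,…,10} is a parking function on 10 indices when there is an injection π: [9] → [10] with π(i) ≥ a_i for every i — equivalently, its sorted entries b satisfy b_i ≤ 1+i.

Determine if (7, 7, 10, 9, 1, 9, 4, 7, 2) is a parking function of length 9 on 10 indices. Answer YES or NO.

NO

Sorted: b = (1, 2, 4, 7, 7, 7, 9, 9, 10).
  b_1=1 ≤ 2
  b_2=2 ≤ 3
  b_3=4 ≤ 4
  b_4=7 > 5
  fails at i=4 ⇒ NO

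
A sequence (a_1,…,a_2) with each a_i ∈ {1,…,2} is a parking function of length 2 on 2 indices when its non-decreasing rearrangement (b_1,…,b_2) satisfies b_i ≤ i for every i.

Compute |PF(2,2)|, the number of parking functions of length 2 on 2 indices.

#PF = (2+1−2)·(2+1)^{2−1} = 1 · 3 = 3 [KW]
Check (2,1) → sorted (1,2): b_i ≤ i ∀i, a PF.

3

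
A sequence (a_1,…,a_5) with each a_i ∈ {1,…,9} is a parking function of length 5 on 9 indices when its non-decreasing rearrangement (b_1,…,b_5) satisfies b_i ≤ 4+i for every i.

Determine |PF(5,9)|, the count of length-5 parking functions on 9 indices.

|PF(5,9)| = 5·10^4 = 5·10000 = 50000 [KW]
Example (7,6,3,6,1) → sorted (1,3,6,6,7): b_i ≤ 4+i ∀i, a PF.

50000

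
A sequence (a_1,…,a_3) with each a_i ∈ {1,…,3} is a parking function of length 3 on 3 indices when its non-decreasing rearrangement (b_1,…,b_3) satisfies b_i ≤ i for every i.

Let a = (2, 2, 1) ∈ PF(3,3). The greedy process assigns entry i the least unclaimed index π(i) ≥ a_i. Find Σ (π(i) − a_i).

Σπ = 3·4/2 = 6 (π permutes [3]); Σa = 2+2+1 = 5; disp = 6−5 = 1.

1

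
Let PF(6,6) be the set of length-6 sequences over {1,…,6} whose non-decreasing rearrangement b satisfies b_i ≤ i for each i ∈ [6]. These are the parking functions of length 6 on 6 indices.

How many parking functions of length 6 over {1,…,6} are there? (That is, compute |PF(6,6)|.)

|PF| = (6−6+1)·(6+1)^(6−1) = 1·16807 = 16807 [KW]
One tuple (1,4,1,5,3,3) → sorted (1,1,3,3,4,5): b_i ≤ i ∀i, a PF.

16807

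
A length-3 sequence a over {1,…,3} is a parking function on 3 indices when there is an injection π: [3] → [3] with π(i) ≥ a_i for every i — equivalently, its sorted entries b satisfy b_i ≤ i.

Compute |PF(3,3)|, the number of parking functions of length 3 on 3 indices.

#PF = (3−3+1)·(3+1)^(3−1) = 1·16 = 16 (Konheim–Weiss)
One tuple (1,1,1) → sorted (1,1,1): b_i ≤ i ∀i, a PF.

16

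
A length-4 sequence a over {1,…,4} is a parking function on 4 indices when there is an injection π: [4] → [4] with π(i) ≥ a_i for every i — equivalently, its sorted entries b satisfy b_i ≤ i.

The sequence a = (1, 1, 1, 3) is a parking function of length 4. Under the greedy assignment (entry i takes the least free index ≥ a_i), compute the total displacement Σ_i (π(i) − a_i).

Σπ = 10 ({1..4} each once); Σa = 1+1+1+3 = 6; disp = 10−6 = 4.

4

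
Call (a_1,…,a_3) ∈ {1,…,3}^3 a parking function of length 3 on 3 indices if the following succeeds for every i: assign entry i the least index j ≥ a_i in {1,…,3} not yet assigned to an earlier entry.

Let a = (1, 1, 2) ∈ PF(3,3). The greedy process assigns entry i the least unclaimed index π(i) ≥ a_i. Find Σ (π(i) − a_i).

2

Σπ(i) = 1+…+3 = 6; Σa = 1+1+2 = 4; disp = 6−4 = 2.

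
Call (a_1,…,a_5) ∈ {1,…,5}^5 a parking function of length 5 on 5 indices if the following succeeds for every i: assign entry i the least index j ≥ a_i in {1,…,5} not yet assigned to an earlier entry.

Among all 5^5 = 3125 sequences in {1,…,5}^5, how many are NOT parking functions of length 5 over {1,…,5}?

Count = (5+1−5)·(5+1)^{5−1} = 1·1296 = 1296 [KW]
E.g. (3,5,4,3,4) → sorted (3,3,4,4,5): b_1=3>1, not a PF.
5^5 − 1296 = 3125 − 1296 = 1829

1829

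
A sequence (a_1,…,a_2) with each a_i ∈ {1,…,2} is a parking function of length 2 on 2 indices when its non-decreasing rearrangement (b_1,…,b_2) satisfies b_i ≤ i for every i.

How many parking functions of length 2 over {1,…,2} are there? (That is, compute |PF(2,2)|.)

|PF(2,2)| = 1·3^1 = 1·3 = 3 (Konheim–Weiss)
Example (1,1) → sorted (1,1): b_i ≤ i ∀i, a PF.

3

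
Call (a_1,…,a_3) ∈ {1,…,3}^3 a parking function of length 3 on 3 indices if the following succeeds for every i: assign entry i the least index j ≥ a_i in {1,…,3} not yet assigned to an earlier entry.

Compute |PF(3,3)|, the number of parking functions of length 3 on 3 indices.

16

|PF| = (3−3+1)·(3+1)^(3−1) = 1·16 = 16 (Konheim–Weiss)
Example (1,1,2) → sorted (1,1,2): b_i ≤ i ∀i, a PF.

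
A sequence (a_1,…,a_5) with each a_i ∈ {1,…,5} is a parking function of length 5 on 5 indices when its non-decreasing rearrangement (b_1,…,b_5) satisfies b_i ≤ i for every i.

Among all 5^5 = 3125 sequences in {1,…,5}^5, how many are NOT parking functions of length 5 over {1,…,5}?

|PF| = (6−5)·6^(5−1) = 1×1296 = 1296 [KW]
E.g. (3,2,3,5,4) → sorted (2,3,3,4,5): b_1=2>1, not a PF.
5^5 − 1296 = 3125 − 1296 = 1829

1829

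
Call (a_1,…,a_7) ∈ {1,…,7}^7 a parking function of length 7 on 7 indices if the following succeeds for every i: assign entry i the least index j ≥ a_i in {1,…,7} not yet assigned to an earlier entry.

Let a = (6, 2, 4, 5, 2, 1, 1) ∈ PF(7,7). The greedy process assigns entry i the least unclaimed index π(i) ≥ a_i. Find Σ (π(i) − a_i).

7

Σπ = 7·8/2 = 28 (π permutes [7]); Σa = 6+2+4+5+2+1+1 = 21; disp = 28−21 = 7.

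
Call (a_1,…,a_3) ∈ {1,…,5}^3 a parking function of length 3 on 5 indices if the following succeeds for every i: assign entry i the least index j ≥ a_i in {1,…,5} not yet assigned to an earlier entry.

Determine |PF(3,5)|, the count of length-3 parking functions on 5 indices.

108

|PF(3,5)| = (5−3+1)·(5+1)^(3−1) = 3·36 = 108 [KW]
Check (1,4,4) → sorted (1,4,4): b_i ≤ 2+i ∀i, a PF.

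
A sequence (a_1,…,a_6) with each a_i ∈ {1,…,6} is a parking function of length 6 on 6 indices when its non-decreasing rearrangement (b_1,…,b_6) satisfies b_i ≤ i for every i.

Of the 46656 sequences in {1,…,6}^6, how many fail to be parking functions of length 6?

29849

Count = (7−6)·7^(6−1) = 1×16807 = 16807 (Konheim–Weiss)
Example (6,2,5,4,6,6) → sorted (2,4,5,6,6,6): b_1=2>1, not a PF.
So 46656 − 16807 = 29849 fail.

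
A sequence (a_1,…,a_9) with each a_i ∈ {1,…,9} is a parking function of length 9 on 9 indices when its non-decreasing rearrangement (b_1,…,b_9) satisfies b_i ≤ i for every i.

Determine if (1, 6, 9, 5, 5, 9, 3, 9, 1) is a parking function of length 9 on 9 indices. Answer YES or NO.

NO

Sorted: b = (1, 1, 3, 5, 5, 6, 9, 9, 9).
  b_1=1 ≤ 1
  b_2=1 ≤ 2
  b_3=3 ≤ 3
  b_4=5 > 4
  fails at i=4 ⇒ NO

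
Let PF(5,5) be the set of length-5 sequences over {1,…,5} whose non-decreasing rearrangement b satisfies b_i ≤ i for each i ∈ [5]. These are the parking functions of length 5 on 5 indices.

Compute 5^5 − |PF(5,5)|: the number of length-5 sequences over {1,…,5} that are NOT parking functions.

|PF| = (6−5)·6^(5−1) = 1 · 1296 = 1296 [KW]
E.g. (4,4,4,3,1) → sorted (1,3,4,4,4): b_2=3>2, not a PF.
Total 3125; non-PF = 3125−1296 = 1829

1829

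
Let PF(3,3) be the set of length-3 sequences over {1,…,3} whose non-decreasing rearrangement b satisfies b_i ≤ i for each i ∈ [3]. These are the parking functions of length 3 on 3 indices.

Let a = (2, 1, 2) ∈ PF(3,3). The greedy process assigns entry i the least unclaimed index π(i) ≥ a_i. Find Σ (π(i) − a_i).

Σπ = 6 ({1..3} each once); Σa = 2+1+2 = 5; disp = 6−5 = 1.

1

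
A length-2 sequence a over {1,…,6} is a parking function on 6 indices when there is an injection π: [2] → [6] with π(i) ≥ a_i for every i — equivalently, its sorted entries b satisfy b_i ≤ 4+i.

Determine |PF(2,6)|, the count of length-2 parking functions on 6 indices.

|PF| = 5·7^1 = 5·7 = 35 [KW]
One tuple (2,4) → sorted (2,4): b_i ≤ 4+i ∀i, a PF.

35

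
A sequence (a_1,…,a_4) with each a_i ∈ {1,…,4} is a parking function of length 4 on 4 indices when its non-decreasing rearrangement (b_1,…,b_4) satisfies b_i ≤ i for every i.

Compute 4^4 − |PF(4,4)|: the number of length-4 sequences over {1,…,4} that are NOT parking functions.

131

|PF| = (5−4)·5^(4−1) = 1·125 = 125 (Konheim–Weiss)
E.g. (3,3,4,3) → sorted (3,3,3,4): b_1=3>1, not a PF.
4^4 − 125 = 256 − 125 = 131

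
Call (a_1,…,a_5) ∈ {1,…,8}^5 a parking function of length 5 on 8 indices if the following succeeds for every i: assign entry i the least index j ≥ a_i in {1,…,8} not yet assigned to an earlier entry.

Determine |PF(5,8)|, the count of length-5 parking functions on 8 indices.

Count = (8+1−5)·(8+1)^{5−1} = 4 · 6561 = 26244 [KW]
Check (4,6,6,7,5) → sorted (4,5,6,6,7): b_i ≤ 3+i ∀i, a PF.

26244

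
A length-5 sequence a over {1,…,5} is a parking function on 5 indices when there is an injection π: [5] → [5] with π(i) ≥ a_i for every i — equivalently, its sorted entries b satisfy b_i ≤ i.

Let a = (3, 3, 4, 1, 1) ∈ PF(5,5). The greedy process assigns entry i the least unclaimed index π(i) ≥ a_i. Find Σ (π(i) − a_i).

3

Σπ = 5·6/2 = 15 (π permutes [5]); Σa = 3+3+4+1+1 = 12; disp = 15−12 = 3.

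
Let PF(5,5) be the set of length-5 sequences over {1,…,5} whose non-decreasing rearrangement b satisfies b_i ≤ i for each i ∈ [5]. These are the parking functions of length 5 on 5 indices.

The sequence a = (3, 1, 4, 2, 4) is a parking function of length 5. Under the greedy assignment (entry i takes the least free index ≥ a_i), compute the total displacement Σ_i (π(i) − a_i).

1

Σπ(i) = 1+…+5 = 15; Σa = 3+1+4+2+4 = 14; disp = 15−14 = 1.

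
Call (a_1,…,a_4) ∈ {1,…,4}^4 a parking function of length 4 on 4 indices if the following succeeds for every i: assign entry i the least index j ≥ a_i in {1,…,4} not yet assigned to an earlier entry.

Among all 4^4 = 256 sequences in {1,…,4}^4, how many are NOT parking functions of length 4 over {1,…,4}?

#PF = (4−4+1)·(4+1)^(4−1) = 1·125 = 125 (Pollak)
Example (3,3,4,4) → sorted (3,3,4,4): b_1=3>1, not a PF.
Total 256; non-PF = 256−125 = 131

131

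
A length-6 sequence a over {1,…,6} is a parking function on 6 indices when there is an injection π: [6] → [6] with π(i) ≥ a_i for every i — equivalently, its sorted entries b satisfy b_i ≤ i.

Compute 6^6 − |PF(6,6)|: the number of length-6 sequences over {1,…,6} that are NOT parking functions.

#PF = (6−6+1)·(6+1)^(6−1) = 1 · 16807 = 16807 (Konheim–Weiss)
Check (5,2,2,6,5,6) → sorted (2,2,5,5,6,6): b_1=2>1, not a PF.
Total 46656; non-PF = 46656−16807 = 29849

29849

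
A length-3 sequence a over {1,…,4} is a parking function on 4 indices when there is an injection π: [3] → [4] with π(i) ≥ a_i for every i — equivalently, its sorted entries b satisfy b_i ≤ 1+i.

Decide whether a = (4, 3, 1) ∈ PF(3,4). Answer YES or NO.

Order a: b = (1, 3, 4).
  b_1=1 ≤ 2
  b_2=3 ≤ 3
  b_3=4 ≤ 4
All bounds hold ⇒ YES

YES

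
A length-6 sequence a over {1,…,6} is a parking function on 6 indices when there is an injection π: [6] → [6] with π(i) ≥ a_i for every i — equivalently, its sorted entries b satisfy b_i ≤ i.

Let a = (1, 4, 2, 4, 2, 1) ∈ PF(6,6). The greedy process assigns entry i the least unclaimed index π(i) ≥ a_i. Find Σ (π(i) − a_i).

7

Σπ = 21 ({1..6} each once); Σa = 1+4+2+4+2+1 = 14; disp = 21−14 = 7.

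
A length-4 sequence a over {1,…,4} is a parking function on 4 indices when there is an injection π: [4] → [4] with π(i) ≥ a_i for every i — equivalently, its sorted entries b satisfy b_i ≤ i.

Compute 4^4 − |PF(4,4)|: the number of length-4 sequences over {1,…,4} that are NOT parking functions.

Count = (5−4)·5^(4−1) = 1·125 = 125 (Pollak)
E.g. (4,3,2,4) → sorted (2,3,4,4): b_1=2>1, not a PF.
Total 256; non-PF = 256−125 = 131

131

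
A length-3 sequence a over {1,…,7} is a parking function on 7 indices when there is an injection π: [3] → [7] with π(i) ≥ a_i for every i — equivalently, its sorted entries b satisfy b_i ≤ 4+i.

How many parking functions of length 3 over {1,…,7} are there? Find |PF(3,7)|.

|PF(3,7)| = (7−3+1)·(7+1)^(3−1) = 5·64 = 320 [KW]
Example (1,1,7) → sorted (1,1,7): b_i ≤ 4+i ∀i, a PF.

320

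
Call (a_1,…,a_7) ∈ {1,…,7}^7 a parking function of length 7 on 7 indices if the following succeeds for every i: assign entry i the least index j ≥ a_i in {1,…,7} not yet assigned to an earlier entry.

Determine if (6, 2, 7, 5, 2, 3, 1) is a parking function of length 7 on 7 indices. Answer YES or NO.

YES

Rearranged: b = (1, 2, 2, 3, 5, 6, 7).
  b_1=1 ≤ 1
  b_2=2 ≤ 2
  b_3=2 ≤ 3
  b_4=3 ≤ 4
  b_5=5 ≤ 5
  b_6=6 ≤ 6
  b_7=7 ≤ 7
All bounds hold ⇒ YES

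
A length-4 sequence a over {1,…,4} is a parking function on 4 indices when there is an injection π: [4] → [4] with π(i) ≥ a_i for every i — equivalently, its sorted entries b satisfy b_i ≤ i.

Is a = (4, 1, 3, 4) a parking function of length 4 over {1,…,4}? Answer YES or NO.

NO

Rearranged: b = (1, 3, 4, 4).
  b_1=1 ≤ 1
  b_2=3 > 2
  fails at i=2 ⇒ NO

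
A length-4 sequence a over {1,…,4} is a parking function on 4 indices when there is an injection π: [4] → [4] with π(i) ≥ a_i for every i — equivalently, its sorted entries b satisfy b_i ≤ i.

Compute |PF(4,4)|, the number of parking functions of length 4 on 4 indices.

#PF = (5−4)·5^(4−1) = 1 · 125 = 125 (Konheim–Weiss)
Check (2,2,1,2) → sorted (1,2,2,2): b_i ≤ i ∀i, a PF.

125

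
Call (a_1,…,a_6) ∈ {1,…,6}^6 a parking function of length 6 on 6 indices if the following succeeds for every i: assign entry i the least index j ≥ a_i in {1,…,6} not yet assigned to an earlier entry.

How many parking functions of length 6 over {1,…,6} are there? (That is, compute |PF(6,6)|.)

|PF| = (6+1−6)·(6+1)^{6−1} = 1 · 16807 = 16807 (Pollak)
E.g. (5,3,1,3,4,2) → sorted (1,2,3,3,4,5): b_i ≤ i ∀i, a PF.

16807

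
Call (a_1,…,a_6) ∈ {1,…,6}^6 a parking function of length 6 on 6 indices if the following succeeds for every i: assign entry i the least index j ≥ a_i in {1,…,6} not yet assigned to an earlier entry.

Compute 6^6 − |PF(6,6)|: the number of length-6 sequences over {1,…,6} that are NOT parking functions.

29849

#PF = 1·7^5 = 1·16807 = 16807 (Konheim–Weiss)
Check (6,5,1,6,3,5) → sorted (1,3,5,5,6,6): b_2=3>2, not a PF.
So 46656 − 16807 = 29849 fail.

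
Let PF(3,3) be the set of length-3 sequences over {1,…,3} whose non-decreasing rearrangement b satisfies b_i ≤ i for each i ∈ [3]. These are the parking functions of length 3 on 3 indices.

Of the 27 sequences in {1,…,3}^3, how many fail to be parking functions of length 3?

#PF = (3+1−3)·(3+1)^{3−1} = 1·16 = 16 [KW]
One tuple (3,1,3) → sorted (1,3,3): b_2=3>2, not a PF.
3^3 − 16 = 27 − 16 = 11

11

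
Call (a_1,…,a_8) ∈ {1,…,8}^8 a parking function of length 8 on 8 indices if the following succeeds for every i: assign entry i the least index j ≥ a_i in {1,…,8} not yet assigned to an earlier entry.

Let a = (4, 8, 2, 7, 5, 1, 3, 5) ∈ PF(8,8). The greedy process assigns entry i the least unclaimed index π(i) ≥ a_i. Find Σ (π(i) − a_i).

1

Σπ(i) = 1+…+8 = 36; Σa = 4+8+2+7+5+1+3+5 = 35; disp = 36−35 = 1.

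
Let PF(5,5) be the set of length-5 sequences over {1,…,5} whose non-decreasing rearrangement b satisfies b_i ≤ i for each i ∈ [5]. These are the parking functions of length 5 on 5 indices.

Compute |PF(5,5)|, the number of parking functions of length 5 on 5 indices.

Count = (6−5)·6^(5−1) = 1×1296 = 1296 [KW]
E.g. (1,3,3,2,4) → sorted (1,2,3,3,4): b_i ≤ i ∀i, a PF.

1296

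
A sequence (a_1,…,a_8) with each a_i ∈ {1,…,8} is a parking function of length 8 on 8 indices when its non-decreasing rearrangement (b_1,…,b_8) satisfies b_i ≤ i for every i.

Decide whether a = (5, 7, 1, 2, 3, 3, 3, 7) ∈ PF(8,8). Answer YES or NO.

Rearranged: b = (1, 2, 3, 3, 3, 5, 7, 7).
  b_1=1 ≤ 1
  b_2=2 ≤ 2
  b_3=3 ≤ 3
  b_4=3 ≤ 4
  b_5=3 ≤ 5
  b_6=5 ≤ 6
  b_7=7 ≤ 7
  b_8=7 ≤ 8
All bounds hold ⇒ YES

YES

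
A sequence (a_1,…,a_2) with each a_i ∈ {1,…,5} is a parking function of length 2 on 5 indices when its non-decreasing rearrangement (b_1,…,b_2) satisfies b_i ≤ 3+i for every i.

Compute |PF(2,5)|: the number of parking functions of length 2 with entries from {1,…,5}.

Count = 4·6^1 = 4·6 = 24 [KW]
E.g. (3,4) → sorted (3,4): b_i ≤ 3+i ∀i, a PF.

24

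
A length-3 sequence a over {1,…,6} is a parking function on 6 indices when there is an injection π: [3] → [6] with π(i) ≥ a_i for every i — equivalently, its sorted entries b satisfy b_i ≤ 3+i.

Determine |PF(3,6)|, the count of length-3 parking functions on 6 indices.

196

|PF(3,6)| = (7−3)·7^(3−1) = 4 · 49 = 196 (Pollak)
One tuple (5,2,1) → sorted (1,2,5): b_i ≤ 3+i ∀i, a PF.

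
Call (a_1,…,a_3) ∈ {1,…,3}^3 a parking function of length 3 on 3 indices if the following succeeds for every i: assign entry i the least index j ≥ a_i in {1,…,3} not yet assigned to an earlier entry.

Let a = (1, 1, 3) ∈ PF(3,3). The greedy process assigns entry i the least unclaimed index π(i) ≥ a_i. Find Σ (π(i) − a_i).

1

Σπ = 6 ({1..3} each once); Σa = 1+1+3 = 5; disp = 6−5 = 1.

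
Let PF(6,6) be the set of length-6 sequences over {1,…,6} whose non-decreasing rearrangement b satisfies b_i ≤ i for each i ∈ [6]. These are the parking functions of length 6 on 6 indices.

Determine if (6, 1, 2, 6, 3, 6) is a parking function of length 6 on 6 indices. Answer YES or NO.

NO

Order a: b = (1, 2, 3, 6, 6, 6).
  b_1=1 ≤ 1
  b_2=2 ≤ 2
  b_3=3 ≤ 3
  b_4=6 > 4
  fails at i=4 ⇒ NO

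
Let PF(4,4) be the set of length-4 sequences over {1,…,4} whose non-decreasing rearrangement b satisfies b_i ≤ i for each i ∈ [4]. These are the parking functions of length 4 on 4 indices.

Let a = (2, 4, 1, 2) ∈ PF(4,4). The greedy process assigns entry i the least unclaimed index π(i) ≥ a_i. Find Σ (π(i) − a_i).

Σπ(i) = 1+…+4 = 10; Σa = 2+4+1+2 = 9; disp = 10−9 = 1.

1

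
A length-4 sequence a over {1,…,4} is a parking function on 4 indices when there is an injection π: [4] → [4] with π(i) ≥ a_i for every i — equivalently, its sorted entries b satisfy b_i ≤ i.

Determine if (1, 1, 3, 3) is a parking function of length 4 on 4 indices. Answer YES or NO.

Rearranged: b = (1, 1, 3, 3).
  b_1=1 ≤ 1
  b_2=1 ≤ 2
  b_3=3 ≤ 3
  b_4=3 ≤ 4
All bounds hold ⇒ YES

YES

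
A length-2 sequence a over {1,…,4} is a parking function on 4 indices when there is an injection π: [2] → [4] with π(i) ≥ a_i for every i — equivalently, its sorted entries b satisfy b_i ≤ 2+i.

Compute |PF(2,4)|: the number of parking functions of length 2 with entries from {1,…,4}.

15

|PF(2,4)| = (4−2+1)·(4+1)^(2−1) = 3×5 = 15 (Pollak)
E.g. (2,2) → sorted (2,2): b_i ≤ 2+i ∀i, a PF.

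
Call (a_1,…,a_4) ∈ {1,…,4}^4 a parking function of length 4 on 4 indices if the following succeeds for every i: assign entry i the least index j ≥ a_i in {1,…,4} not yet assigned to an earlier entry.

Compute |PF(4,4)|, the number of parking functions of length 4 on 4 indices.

125

Count = 1·5^3 = 1·125 = 125 (Pollak)
E.g. (1,1,2,1) → sorted (1,1,1,2): b_i ≤ i ∀i, a PF.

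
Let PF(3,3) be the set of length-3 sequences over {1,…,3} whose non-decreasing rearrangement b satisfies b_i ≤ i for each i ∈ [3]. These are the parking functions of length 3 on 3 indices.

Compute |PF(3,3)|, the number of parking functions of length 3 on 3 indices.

#PF = (3+1−3)·(3+1)^{3−1} = 1 · 16 = 16 (Konheim–Weiss)
One tuple (2,1,2) → sorted (1,2,2): b_i ≤ i ∀i, a PF.

16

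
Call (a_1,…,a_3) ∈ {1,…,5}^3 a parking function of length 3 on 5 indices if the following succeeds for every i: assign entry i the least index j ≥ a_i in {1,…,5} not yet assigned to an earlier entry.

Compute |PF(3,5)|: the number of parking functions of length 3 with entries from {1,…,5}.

108

Count = (5−3+1)·(5+1)^(3−1) = 3 · 36 = 108
E.g. (4,4,2) → sorted (2,4,4): b_i ≤ 2+i ∀i, a PF.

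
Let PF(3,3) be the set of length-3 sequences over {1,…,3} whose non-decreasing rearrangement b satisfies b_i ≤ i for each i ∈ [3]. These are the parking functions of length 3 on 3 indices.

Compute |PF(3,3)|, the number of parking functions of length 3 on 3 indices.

Count = (3+1−3)·(3+1)^{3−1} = 1·16 = 16 (Konheim–Weiss)
Example (1,2,2) → sorted (1,2,2): b_i ≤ i ∀i, a PF.

16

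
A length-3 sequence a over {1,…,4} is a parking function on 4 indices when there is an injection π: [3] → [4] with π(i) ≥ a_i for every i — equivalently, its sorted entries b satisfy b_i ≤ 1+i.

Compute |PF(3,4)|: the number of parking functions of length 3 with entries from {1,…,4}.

50

#PF = (4−3+1)·(4+1)^(3−1) = 2×25 = 50
E.g. (4,1,1) → sorted (1,1,4): b_i ≤ 1+i ∀i, a PF.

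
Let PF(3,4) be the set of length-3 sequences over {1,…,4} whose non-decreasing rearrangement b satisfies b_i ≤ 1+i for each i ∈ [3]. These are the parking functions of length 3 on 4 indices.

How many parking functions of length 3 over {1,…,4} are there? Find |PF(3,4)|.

50

Count = (4+1−3)·(4+1)^{3−1} = 2·25 = 50
One tuple (3,2,2) → sorted (2,2,3): b_i ≤ 1+i ∀i, a PF.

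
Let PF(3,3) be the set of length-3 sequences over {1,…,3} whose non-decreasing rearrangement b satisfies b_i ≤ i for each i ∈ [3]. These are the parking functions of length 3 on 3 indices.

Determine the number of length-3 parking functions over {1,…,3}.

#PF = 1·4^2 = 1·16 = 16 [KW]
One tuple (2,3,1) → sorted (1,2,3): b_i ≤ i ∀i, a PF.

16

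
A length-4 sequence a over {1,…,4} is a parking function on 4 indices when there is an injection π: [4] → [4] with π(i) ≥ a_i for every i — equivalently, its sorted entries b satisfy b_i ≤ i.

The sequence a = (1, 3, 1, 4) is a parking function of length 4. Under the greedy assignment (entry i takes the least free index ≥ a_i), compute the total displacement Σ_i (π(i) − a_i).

Σπ(i) = 1+…+4 = 10; Σa = 1+3+1+4 = 9; disp = 10−9 = 1.

1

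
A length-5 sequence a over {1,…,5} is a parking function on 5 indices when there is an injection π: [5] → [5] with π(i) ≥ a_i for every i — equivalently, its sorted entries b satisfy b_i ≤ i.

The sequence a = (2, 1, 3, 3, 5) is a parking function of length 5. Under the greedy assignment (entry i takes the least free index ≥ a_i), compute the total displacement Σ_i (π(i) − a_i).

1

Σπ = 5·6/2 = 15 (π permutes [5]); Σa = 2+1+3+3+5 = 14; disp = 15−14 = 1.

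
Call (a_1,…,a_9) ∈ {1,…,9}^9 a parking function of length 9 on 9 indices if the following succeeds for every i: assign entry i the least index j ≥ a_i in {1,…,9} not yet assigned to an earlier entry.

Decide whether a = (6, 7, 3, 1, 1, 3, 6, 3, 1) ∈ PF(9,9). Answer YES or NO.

YES

Sorted: b = (1, 1, 1, 3, 3, 3, 6, 6, 7).
  b_1=1 ≤ 1
  b_2=1 ≤ 2
  b_3=1 ≤ 3
  b_4=3 ≤ 4
  b_5=3 ≤ 5
  b_6=3 ≤ 6
  b_7=6 ≤ 7
  b_8=6 ≤ 8
  b_9=7 ≤ 9
All bounds hold ⇒ YES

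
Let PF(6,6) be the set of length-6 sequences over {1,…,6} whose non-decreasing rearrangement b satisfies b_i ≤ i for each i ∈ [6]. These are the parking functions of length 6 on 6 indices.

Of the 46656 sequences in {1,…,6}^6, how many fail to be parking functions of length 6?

29849

Count = 1·7^5 = 1·16807 = 16807 [KW]
Check (5,2,6,3,6,4) → sorted (2,3,4,5,6,6): b_1=2>1, not a PF.
6^6 − 16807 = 46656 − 16807 = 29849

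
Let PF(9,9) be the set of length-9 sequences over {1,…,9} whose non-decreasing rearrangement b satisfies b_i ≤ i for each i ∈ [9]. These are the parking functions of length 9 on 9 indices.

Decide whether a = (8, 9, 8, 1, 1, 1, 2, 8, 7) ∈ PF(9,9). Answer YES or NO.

NO

Order a: b = (1, 1, 1, 2, 7, 8, 8, 8, 9).
  b_1=1 ≤ 1
  b_2=1 ≤ 2
  b_3=1 ≤ 3
  b_4=2 ≤ 4
  b_5=7 > 5
  fails at i=5 ⇒ NO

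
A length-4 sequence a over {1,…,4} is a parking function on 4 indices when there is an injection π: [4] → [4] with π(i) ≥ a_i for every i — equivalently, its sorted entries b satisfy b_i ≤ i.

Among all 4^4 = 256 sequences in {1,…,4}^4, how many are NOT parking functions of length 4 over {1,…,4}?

|PF| = (4−4+1)·(4+1)^(4−1) = 1 · 125 = 125 [KW]
Example (4,1,3,3) → sorted (1,3,3,4): b_2=3>2, not a PF.
4^4 − 125 = 256 − 125 = 131

131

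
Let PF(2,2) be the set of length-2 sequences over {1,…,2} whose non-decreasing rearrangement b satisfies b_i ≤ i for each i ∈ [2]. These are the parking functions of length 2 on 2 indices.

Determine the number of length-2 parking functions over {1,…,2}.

3

|PF| = (3−2)·3^(2−1) = 1×3 = 3 [KW]
E.g. (1,2) → sorted (1,2): b_i ≤ i ∀i, a PF.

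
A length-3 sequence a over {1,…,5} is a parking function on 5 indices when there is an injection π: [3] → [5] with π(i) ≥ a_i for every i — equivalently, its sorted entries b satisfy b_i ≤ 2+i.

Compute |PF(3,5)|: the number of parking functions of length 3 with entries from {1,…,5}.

108

#PF = (6−3)·6^(3−1) = 3 · 36 = 108 [KW]
One tuple (5,2,3) → sorted (2,3,5): b_i ≤ 2+i ∀i, a PF.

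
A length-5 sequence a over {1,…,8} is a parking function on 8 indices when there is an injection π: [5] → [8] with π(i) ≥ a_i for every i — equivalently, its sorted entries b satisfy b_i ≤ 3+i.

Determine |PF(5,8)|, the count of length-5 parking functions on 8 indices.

26244

#PF = (9−5)·9^(5−1) = 4×6561 = 26244 [KW]
E.g. (5,2,1,4,1) → sorted (1,1,2,4,5): b_i ≤ 3+i ∀i, a PF.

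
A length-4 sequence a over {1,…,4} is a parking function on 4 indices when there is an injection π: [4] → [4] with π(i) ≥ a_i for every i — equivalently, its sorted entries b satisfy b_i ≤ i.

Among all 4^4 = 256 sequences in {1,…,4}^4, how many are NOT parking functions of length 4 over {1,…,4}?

#PF = (4−4+1)·(4+1)^(4−1) = 1 · 125 = 125 [KW]
One tuple (4,4,2,1) → sorted (1,2,4,4): b_3=4>3, not a PF.
4^4 − 125 = 256 − 125 = 131

131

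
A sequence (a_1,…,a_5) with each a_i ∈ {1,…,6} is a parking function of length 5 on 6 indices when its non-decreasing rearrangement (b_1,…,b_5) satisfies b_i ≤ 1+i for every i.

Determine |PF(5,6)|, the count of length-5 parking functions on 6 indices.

4802

|PF(5,6)| = 2·7^4 = 2×2401 = 4802
Example (2,2,5,6,1) → sorted (1,2,2,5,6): b_i ≤ 1+i ∀i, a PF.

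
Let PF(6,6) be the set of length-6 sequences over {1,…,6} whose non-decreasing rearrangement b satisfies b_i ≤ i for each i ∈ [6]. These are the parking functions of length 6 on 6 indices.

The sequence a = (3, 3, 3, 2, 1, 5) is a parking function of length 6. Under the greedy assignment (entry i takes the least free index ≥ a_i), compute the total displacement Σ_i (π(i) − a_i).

Σπ = 6·7/2 = 21 (π permutes [6]); Σa = 3+3+3+2+1+5 = 17; disp = 21−17 = 4.

4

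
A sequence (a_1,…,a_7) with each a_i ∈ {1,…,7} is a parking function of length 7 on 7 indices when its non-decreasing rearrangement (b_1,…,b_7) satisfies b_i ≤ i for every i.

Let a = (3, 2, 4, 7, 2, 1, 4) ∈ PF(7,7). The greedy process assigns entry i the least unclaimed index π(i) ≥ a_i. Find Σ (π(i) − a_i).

Σπ = 7·8/2 = 28 (π permutes [7]); Σa = 3+2+4+7+2+1+4 = 23; disp = 28−23 = 5.

5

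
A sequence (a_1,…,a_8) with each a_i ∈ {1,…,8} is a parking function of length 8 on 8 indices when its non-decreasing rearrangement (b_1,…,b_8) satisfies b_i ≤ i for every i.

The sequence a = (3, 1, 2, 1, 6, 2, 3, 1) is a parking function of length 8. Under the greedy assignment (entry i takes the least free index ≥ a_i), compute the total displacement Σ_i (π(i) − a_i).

17

Σπ = 36 ({1..8} each once); Σa = 3+1+2+1+6+2+3+1 = 19; disp = 36−19 = 17.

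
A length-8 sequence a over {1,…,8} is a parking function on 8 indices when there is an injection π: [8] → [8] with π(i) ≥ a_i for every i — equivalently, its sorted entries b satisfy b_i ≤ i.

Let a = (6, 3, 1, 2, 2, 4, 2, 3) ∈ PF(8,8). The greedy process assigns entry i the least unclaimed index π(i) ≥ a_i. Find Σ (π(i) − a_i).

Σπ = 8·9/2 = 36 (π permutes [8]); Σa = 6+3+1+2+2+4+2+3 = 23; disp = 36−23 = 13.

13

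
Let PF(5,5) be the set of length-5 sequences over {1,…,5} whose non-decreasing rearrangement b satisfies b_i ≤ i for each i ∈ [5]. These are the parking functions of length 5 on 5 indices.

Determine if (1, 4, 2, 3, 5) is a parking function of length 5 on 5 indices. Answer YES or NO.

Order a: b = (1, 2, 3, 4, 5).
  b_1=1 ≤ 1
  b_2=2 ≤ 2
  b_3=3 ≤ 3
  b_4=4 ≤ 4
  b_5=5 ≤ 5
All bounds hold ⇒ YES

YES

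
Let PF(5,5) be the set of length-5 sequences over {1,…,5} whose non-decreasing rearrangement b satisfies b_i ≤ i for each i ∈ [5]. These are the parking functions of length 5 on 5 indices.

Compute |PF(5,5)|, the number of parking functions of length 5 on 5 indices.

1296

Count = 1·6^4 = 1 · 1296 = 1296 (Pollak)
Check (1,1,1,3,3) → sorted (1,1,1,3,3): b_i ≤ i ∀i, a PF.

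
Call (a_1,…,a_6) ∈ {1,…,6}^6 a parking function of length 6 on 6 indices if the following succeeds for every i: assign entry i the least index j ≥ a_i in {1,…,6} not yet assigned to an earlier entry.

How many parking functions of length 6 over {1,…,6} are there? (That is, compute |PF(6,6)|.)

16807

|PF(6,6)| = (6−6+1)·(6+1)^(6−1) = 1·16807 = 16807
One tuple (5,1,4,5,3,2) → sorted (1,2,3,4,5,5): b_i ≤ i ∀i, a PF.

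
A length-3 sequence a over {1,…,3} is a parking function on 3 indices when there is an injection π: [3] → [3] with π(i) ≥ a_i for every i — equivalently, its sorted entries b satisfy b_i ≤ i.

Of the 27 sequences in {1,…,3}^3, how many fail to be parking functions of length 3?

#PF = (3−3+1)·(3+1)^(3−1) = 1·16 = 16 (Konheim–Weiss)
One tuple (2,3,3) → sorted (2,3,3): b_1=2>1, not a PF.
3^3 − 16 = 27 − 16 = 11

11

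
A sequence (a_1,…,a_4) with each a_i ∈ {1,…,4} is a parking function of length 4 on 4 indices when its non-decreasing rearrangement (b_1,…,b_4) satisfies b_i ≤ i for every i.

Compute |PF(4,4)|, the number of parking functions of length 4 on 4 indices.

|PF(4,4)| = (4+1−4)·(4+1)^{4−1} = 1×125 = 125 (Konheim–Weiss)
Example (2,1,2,4) → sorted (1,2,2,4): b_i ≤ i ∀i, a PF.

125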